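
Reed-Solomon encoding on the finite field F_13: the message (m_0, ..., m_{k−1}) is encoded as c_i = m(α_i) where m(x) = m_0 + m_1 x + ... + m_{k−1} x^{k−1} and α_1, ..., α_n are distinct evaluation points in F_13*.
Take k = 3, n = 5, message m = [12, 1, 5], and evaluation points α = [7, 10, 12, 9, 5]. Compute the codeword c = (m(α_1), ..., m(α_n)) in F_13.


c = [4, 2, 3, 10, 12]

Message polynomial: m(x) = 12 + 1·x + 5·x^2 (mod 13).
For each evaluation point α_i, compute m(α_i) mod 13:
  α_1 = 7: Horner steps 5 → 10 → 4, so m(7) = 4.
  α_2 = 10: Horner steps 5 → 12 → 2, so m(10) = 2.
  α_3 = 12: Horner steps 5 → 9 → 3, so m(12) = 3.
  α_4 = 9: Horner steps 5 → 7 → 10, so m(9) = 10.
  α_5 = 5: Horner steps 5 → 0 → 12, so m(5) = 12.
Codeword c = [4, 2, 3, 10, 12] ∈ F_13^5.


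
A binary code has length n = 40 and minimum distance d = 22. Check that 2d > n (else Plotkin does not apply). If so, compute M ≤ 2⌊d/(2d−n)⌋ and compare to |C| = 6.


Plotkin bound M ≤ 10; given |C| = 6 ≤ bound (satisfied).

Check applicability: 2d = 44, n = 40.
2d − n = 4 > 0, so Plotkin applies.
Compute d/(2d−n) = 22/4 ≈ 5.5000.
⌊d/(2d−n)⌋ = 5.
Plotkin bound: M ≤ 2·5 = 10.
Given |C| = 6, check: satisfied.
This |C| is below the Plotkin bound.


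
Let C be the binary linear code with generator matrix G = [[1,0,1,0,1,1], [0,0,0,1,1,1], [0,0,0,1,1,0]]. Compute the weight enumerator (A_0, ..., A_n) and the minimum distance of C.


Weight distribution: A_0 = 1, A_1 = 1, A_2 = 1, A_3 = 3, A_4 = 2. Minimum distance d = 1.

Enumerate all 2^3 = 8 messages m ∈ F_2^3.
For each, compute codeword c = mG in F_2^6, then tally its weight.
  m = 000 → c = 000000, weight = 0.
  m = 100 → c = 101011, weight = 4.
  m = 010 → c = 000111, weight = 3.
  m = 110 → c = 101100, weight = 3.
  m = 001 → c = 000110, weight = 2.
  m = 101 → c = 101101, weight = 4.
  m = 011 → c = 000001, weight = 1.
  m = 111 → c = 101010, weight = 3.
Tally weights:
  weight 0: 1 codewords.
  weight 1: 1 codewords.
  weight 2: 1 codewords.
  weight 3: 3 codewords.
  weight 4: 2 codewords.
Minimum distance d = smallest w > 0 with A_w > 0 = 1.
Sanity: Σ A_w = 8 = 2^3 = 8 ✓.


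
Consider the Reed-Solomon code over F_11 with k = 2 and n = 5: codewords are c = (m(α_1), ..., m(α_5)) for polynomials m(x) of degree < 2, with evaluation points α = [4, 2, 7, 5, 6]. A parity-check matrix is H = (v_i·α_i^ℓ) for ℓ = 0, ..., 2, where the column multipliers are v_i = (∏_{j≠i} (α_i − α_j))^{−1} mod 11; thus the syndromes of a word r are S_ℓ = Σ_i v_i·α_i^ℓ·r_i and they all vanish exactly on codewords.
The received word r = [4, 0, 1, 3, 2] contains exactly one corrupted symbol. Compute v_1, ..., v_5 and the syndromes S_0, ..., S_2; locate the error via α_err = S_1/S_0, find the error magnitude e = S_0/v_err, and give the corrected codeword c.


S = (6, 1, 2), error at position 2, error magnitude e = 5, c = [4, 6, 1, 3, 2].

Step 1: column multipliers v_i = (∏_{j≠i}(α_i − α_j))^{−1} mod 11.
  i = 1 (α = 4): (4−2)(4−7)(4−5)(4−6) = 2·(−3)·(−1)·(−2) = −12 ≡ 10, so v_1 = 10^{−1} = 10 (mod 11).
  i = 2 (α = 2): (2−4)(2−7)(2−5)(2−6) = (−2)·(−5)·(−3)·(−4) = 120 ≡ 10, so v_2 = 10^{−1} = 10 (mod 11).
  i = 3 (α = 7): (7−4)(7−2)(7−5)(7−6) = 3·5·2·1 = 30 ≡ 8, so v_3 = 8^{−1} = 7 (mod 11).
  i = 4 (α = 5): (5−4)(5−2)(5−7)(5−6) = 1·3·(−2)·(−1) = 6 ≡ 6, so v_4 = 6^{−1} = 2 (mod 11).
  i = 5 (α = 6): (6−4)(6−2)(6−7)(6−5) = 2·4·(−1)·1 = −8 ≡ 3, so v_5 = 3^{−1} = 4 (mod 11).
  v = [10, 10, 7, 2, 4].
Step 2: syndromes of r = [4, 0, 1, 3, 2] (all sums mod 11).
  S_0 = Σ v_i r_i = 10·4 + 10·0 + 7·1 + 2·3 + 4·2 = 61 ≡ 6.
  S_1 = Σ v_i α_i r_i = 10·4·4 + 10·2·0 + 7·7·1 + 2·5·3 + 4·6·2 = 287 ≡ 1.
  α_i^2 mod 11 = [5, 4, 5, 3, 3].
  S_2 = Σ v_i α_i^2 r_i = 10·5·4 + 10·4·0 + 7·5·1 + 2·3·3 + 4·3·2 = 277 ≡ 2.
  S = (6, 1, 2) ≠ 0, so r is not a codeword (an error is present).
Step 3: locate the error. For a single error e at position i, S_ℓ = v_i·e·α_i^ℓ, so α_err = S_1/S_0.
  S_0^{−1} = 6^{−1} = 2 (mod 11), so α_err = 1·2 = 2 ≡ 2 = α_2. Error position i = 2.
  Consistency check: S_2/S_1 = 2·1 = 2 ≡ 2 = α_err ✓ (single-error assumption holds).
Step 4: error magnitude e = S_0/v_2 = S_0·∏_{j≠2}(α_2 − α_j) = 6·10 = 60 ≡ 5 (mod 11).
Step 5: correct position 2: c_2 = r_2 − e = 0 − 5 ≡ 6 (mod 11). Hence c = [4, 6, 1, 3, 2].
  Check: interpolating c through the α_i gives m(x) = 8 + 10·x (degree < 2) with m(α_i) = c_i for every i, so c is indeed a codeword.


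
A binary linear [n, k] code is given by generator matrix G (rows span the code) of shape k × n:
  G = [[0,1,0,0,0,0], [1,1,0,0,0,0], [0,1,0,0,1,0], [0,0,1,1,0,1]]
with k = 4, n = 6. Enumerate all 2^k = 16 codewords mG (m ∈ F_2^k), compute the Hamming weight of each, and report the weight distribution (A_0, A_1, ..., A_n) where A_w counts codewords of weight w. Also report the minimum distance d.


Weight distribution: A_0 = 1, A_1 = 3, A_2 = 3, A_3 = 2, A_4 = 3, A_5 = 3, A_6 = 1. Minimum distance d = 1.

Enumerate all 2^4 = 16 messages m ∈ F_2^4.
For each, compute codeword c = mG in F_2^6, then tally its weight.
  m = 0000 → c = 000000, weight = 0.
  m = 1000 → c = 010000, weight = 1.
  m = 0100 → c = 110000, weight = 2.
  m = 1100 → c = 100000, weight = 1.
  m = 0010 → c = 010010, weight = 2.
  m = 1010 → c = 000010, weight = 1.
  m = 0110 → c = 100010, weight = 2.
  m = 1110 → c = 110010, weight = 3.
  m = 0001 → c = 001101, weight = 3.
  m = 1001 → c = 011101, weight = 4.
  m = 0101 → c = 111101, weight = 5.
  m = 1101 → c = 101101, weight = 4.
  m = 0011 → c = 011111, weight = 5.
  m = 1011 → c = 001111, weight = 4.
  m = 0111 → c = 101111, weight = 5.
  m = 1111 → c = 111111, weight = 6.
Tally weights:
  weight 0: 1 codewords.
  weight 1: 3 codewords.
  weight 2: 3 codewords.
  weight 3: 2 codewords.
  weight 4: 3 codewords.
  weight 5: 3 codewords.
  weight 6: 1 codewords.
Minimum distance d = smallest w > 0 with A_w > 0 = 1.
Sanity: Σ A_w = 16 = 2^4 = 16 ✓.


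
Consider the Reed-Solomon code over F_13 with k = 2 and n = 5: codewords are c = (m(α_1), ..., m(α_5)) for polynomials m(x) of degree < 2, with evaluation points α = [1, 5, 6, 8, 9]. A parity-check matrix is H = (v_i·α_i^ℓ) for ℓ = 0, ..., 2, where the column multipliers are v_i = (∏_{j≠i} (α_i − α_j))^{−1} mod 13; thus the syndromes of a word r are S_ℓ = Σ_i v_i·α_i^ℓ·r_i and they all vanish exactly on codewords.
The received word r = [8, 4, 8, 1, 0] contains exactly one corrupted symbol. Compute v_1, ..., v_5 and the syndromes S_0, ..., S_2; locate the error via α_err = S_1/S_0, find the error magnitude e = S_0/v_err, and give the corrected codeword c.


S = (11, 1, 6), error at position 3, error magnitude e = 5, c = [8, 4, 3, 1, 0].

Step 1: column multipliers v_i = (∏_{j≠i}(α_i − α_j))^{−1} mod 13.
  i = 1 (α = 1): (1−5)(1−6)(1−8)(1−9) = (−4)·(−5)·(−7)·(−8) = 1120 ≡ 2, so v_1 = 2^{−1} = 7 (mod 13).
  i = 2 (α = 5): (5−1)(5−6)(5−8)(5−9) = 4·(−1)·(−3)·(−4) = −48 ≡ 4, so v_2 = 4^{−1} = 10 (mod 13).
  i = 3 (α = 6): (6−1)(6−5)(6−8)(6−9) = 5·1·(−2)·(−3) = 30 ≡ 4, so v_3 = 4^{−1} = 10 (mod 13).
  i = 4 (α = 8): (8−1)(8−5)(8−6)(8−9) = 7·3·2·(−1) = −42 ≡ 10, so v_4 = 10^{−1} = 4 (mod 13).
  i = 5 (α = 9): (9−1)(9−5)(9−6)(9−8) = 8·4·3·1 = 96 ≡ 5, so v_5 = 5^{−1} = 8 (mod 13).
  v = [7, 10, 10, 4, 8].
Step 2: syndromes of r = [8, 4, 8, 1, 0] (all sums mod 13).
  S_0 = Σ v_i r_i = 7·8 + 10·4 + 10·8 + 4·1 + 8·0 = 180 ≡ 11.
  S_1 = Σ v_i α_i r_i = 7·1·8 + 10·5·4 + 10·6·8 + 4·8·1 + 8·9·0 = 768 ≡ 1.
  α_i^2 mod 13 = [1, 12, 10, 12, 3].
  S_2 = Σ v_i α_i^2 r_i = 7·1·8 + 10·12·4 + 10·10·8 + 4·12·1 + 8·3·0 = 1384 ≡ 6.
  S = (11, 1, 6) ≠ 0, so r is not a codeword (an error is present).
Step 3: locate the error. For a single error e at position i, S_ℓ = v_i·e·α_i^ℓ, so α_err = S_1/S_0.
  S_0^{−1} = 11^{−1} = 6 (mod 13), so α_err = 1·6 = 6 ≡ 6 = α_3. Error position i = 3.
  Consistency check: S_2/S_1 = 6·1 = 6 ≡ 6 = α_err ✓ (single-error assumption holds).
Step 4: error magnitude e = S_0/v_3 = S_0·∏_{j≠3}(α_3 − α_j) = 11·4 = 44 ≡ 5 (mod 13).
Step 5: correct position 3: c_3 = r_3 − e = 8 − 5 ≡ 3 (mod 13). Hence c = [8, 4, 3, 1, 0].
  Check: interpolating c through the α_i gives m(x) = 9 + 12·x (degree < 2) with m(α_i) = c_i for every i, so c is indeed a codeword.


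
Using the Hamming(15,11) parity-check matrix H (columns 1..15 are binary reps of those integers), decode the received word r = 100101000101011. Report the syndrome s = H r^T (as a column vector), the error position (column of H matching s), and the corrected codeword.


s = (0, 1, 0, 0)^T, error position = 4, corrected codeword c = 100001000101011

Compute s = H r^T mod 2 one row at a time:
  s_1 = 0 + 0 + 1 + 0 + 1 + 0 + 1 + 1 = 4 ≡ 0 (mod 2).
  s_2 = 1 + 0 + 1 + 0 + 1 + 0 + 1 + 1 = 5 ≡ 1 (mod 2).
  s_3 = 0 + 0 + 1 + 0 + 1 + 0 + 1 + 1 = 4 ≡ 0 (mod 2).
  s_4 = 1 + 0 + 0 + 0 + 0 + 0 + 0 + 1 = 2 ≡ 0 (mod 2).
s = (0, 1, 0, 0)^T — this equals column 4 of H (binary 0100), so error is at position 4.
Correct: flip bit 4 of r = 100101000101011 to get c = 100001000101011.


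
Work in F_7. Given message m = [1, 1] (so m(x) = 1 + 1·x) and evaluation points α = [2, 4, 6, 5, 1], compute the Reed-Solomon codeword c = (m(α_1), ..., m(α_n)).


c = [3, 5, 0, 6, 2]

Message polynomial: m(x) = 1 + 1·x (mod 7).
For each evaluation point α_i, compute m(α_i) mod 7:
  α_1 = 2: Horner steps 1 → 3, so m(2) = 3.
  α_2 = 4: Horner steps 1 → 5, so m(4) = 5.
  α_3 = 6: Horner steps 1 → 0, so m(6) = 0.
  α_4 = 5: Horner steps 1 → 6, so m(5) = 6.
  α_5 = 1: Horner steps 1 → 2, so m(1) = 2.
Codeword c = [3, 5, 0, 6, 2] ∈ F_7^5.


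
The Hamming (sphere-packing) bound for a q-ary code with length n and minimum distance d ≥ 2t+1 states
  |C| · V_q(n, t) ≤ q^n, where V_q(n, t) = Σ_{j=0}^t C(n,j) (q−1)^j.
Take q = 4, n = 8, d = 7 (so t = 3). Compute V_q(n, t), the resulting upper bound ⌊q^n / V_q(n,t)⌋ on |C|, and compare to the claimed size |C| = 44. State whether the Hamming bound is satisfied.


V_q(n, t) = 1789, q^n = 65536, Hamming bound = 36, |C| = 44 > bound (violated).

Step 1: Compute V_q(n, t) = Σ_{j=0}^3 C(n, j) (q−1)^j.
  j = 0: C(8,0)·(3)^0 = 1·1 = 1.
  j = 1: C(8,1)·(3)^1 = 8·3 = 24.
  j = 2: C(8,2)·(3)^2 = 28·9 = 252.
  j = 3: C(8,3)·(3)^3 = 56·27 = 1512.
  V_q(n, t) = 1 + 24 + 252 + 1512 = 1789.
Step 2: q^n = 4^8 = 65536.
Step 3: Hamming bound ⌊q^n / V_q(n,t)⌋ = ⌊65536/1789⌋ = 36.
Step 4: Compare |C| = 44 to 36: violated.
The claimed |C| lies above the Hamming bound, so no 4-ary code of length 8 with d ≥ 7 can have 44 codewords.


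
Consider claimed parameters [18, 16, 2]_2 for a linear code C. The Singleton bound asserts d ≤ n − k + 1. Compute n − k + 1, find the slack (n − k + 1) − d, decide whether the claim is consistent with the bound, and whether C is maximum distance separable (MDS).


Singleton RHS = n − k + 1 = 3, slack = 1, bound satisfied, not MDS.

Singleton bound: d ≤ n − k + 1.
Here n = 18, k = 16, so n − k + 1 = 3.
Given d = 2, check d ≤ 3: YES.
Slack = (n − k + 1) − d = 1.
The code is NOT MDS (slack = 1 > 0).
Description: the claimed parameters are [18, 16, 2]_2; such a code would be non-MDS.


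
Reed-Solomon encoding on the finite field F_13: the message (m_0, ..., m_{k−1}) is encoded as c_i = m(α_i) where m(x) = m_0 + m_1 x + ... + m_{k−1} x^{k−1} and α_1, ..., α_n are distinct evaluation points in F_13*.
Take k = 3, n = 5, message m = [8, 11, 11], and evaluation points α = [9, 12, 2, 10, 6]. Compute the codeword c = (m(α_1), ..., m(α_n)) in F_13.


c = [10, 8, 9, 9, 2]

Message polynomial: m(x) = 8 + 11·x + 11·x^2 (mod 13).
For each evaluation point α_i, compute m(α_i) mod 13:
  α_1 = 9: Horner steps 11 → 6 → 10, so m(9) = 10.
  α_2 = 12: Horner steps 11 → 0 → 8, so m(12) = 8.
  α_3 = 2: Horner steps 11 → 7 → 9, so m(2) = 9.
  α_4 = 10: Horner steps 11 → 4 → 9, so m(10) = 9.
  α_5 = 6: Horner steps 11 → 12 → 2, so m(6) = 2.
Codeword c = [10, 8, 9, 9, 2] ∈ F_13^5.


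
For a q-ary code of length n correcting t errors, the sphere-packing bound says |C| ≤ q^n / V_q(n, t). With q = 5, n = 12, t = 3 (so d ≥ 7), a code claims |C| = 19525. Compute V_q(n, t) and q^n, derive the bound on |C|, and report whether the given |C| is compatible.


V_q(n, t) = 15185, q^n = 244140625, Hamming bound = 16077, |C| = 19525 > bound (violated).

Step 1: Compute V_q(n, t) = Σ_{j=0}^3 C(n, j) (q−1)^j.
  j = 0: C(12,0)·(4)^0 = 1·1 = 1.
  j = 1: C(12,1)·(4)^1 = 12·4 = 48.
  j = 2: C(12,2)·(4)^2 = 66·16 = 1056.
  j = 3: C(12,3)·(4)^3 = 220·64 = 14080.
  V_q(n, t) = 1 + 48 + 1056 + 14080 = 15185.
Step 2: q^n = 5^12 = 244140625.
Step 3: Hamming bound ⌊q^n / V_q(n,t)⌋ = ⌊244140625/15185⌋ = 16077.
Step 4: Compare |C| = 19525 to 16077: violated.
The claimed |C| lies above the Hamming bound, so no 5-ary code of length 12 with d ≥ 7 can have 19525 codewords.


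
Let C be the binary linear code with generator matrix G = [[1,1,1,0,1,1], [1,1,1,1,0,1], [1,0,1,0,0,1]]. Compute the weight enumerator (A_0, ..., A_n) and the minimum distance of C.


Weight distribution: A_0 = 1, A_2 = 3, A_3 = 1, A_5 = 3. Minimum distance d = 2.

Enumerate all 2^3 = 8 messages m ∈ F_2^3.
For each, compute codeword c = mG in F_2^6, then tally its weight.
  m = 000 → c = 000000, weight = 0.
  m = 100 → c = 111011, weight = 5.
  m = 010 → c = 111101, weight = 5.
  m = 110 → c = 000110, weight = 2.
  m = 001 → c = 101001, weight = 3.
  m = 101 → c = 010010, weight = 2.
  m = 011 → c = 010100, weight = 2.
  m = 111 → c = 101111, weight = 5.
Tally weights:
  weight 0: 1 codewords.
  weight 2: 3 codewords.
  weight 3: 1 codewords.
  weight 5: 3 codewords.
Minimum distance d = smallest w > 0 with A_w > 0 = 2.
Sanity: Σ A_w = 8 = 2^3 = 8 ✓.


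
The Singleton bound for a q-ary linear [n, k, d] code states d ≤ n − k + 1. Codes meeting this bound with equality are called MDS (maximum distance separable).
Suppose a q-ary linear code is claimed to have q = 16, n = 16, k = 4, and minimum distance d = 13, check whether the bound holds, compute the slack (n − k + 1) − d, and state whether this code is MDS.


Singleton RHS = n − k + 1 = 13, slack = 0, bound satisfied, MDS.

Singleton bound: d ≤ n − k + 1.
Here n = 16, k = 4, so n − k + 1 = 13.
Given d = 13, check d ≤ 13: YES.
Slack = (n − k + 1) − d = 0.
The code is MDS (slack = 0).
Description: the claimed parameters are [16, 4, 13]_16; such a code would be MDS (meets Singleton bound).


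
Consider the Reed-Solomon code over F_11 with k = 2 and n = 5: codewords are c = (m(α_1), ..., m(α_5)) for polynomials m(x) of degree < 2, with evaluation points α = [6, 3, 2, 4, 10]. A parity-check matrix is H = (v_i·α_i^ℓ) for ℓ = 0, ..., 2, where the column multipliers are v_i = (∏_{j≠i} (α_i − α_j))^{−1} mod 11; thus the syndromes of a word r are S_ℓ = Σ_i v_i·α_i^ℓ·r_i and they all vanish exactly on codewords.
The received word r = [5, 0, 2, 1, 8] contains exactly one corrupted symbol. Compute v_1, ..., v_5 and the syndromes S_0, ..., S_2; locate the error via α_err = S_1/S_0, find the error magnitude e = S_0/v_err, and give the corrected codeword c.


S = (7, 6, 2), error at position 4, error magnitude e = 3, c = [5, 0, 2, 9, 8].

Step 1: column multipliers v_i = (∏_{j≠i}(α_i − α_j))^{−1} mod 11.
  i = 1 (α = 6): (6−3)(6−2)(6−4)(6−10) = 3·4·2·(−4) = −96 ≡ 3, so v_1 = 3^{−1} = 4 (mod 11).
  i = 2 (α = 3): (3−6)(3−2)(3−4)(3−10) = (−3)·1·(−1)·(−7) = −21 ≡ 1, so v_2 = 1^{−1} = 1 (mod 11).
  i = 3 (α = 2): (2−6)(2−3)(2−4)(2−10) = (−4)·(−1)·(−2)·(−8) = 64 ≡ 9, so v_3 = 9^{−1} = 5 (mod 11).
  i = 4 (α = 4): (4−6)(4−3)(4−2)(4−10) = (−2)·1·2·(−6) = 24 ≡ 2, so v_4 = 2^{−1} = 6 (mod 11).
  i = 5 (α = 10): (10−6)(10−3)(10−2)(10−4) = 4·7·8·6 = 1344 ≡ 2, so v_5 = 2^{−1} = 6 (mod 11).
  v = [4, 1, 5, 6, 6].
Step 2: syndromes of r = [5, 0, 2, 1, 8] (all sums mod 11).
  S_0 = Σ v_i r_i = 4·5 + 1·0 + 5·2 + 6·1 + 6·8 = 84 ≡ 7.
  S_1 = Σ v_i α_i r_i = 4·6·5 + 1·3·0 + 5·2·2 + 6·4·1 + 6·10·8 = 644 ≡ 6.
  α_i^2 mod 11 = [3, 9, 4, 5, 1].
  S_2 = Σ v_i α_i^2 r_i = 4·3·5 + 1·9·0 + 5·4·2 + 6·5·1 + 6·1·8 = 178 ≡ 2.
  S = (7, 6, 2) ≠ 0, so r is not a codeword (an error is present).
Step 3: locate the error. For a single error e at position i, S_ℓ = v_i·e·α_i^ℓ, so α_err = S_1/S_0.
  S_0^{−1} = 7^{−1} = 8 (mod 11), so α_err = 6·8 = 48 ≡ 4 = α_4. Error position i = 4.
  Consistency check: S_2/S_1 = 2·2 = 4 ≡ 4 = α_err ✓ (single-error assumption holds).
Step 4: error magnitude e = S_0/v_4 = S_0·∏_{j≠4}(α_4 − α_j) = 7·2 = 14 ≡ 3 (mod 11).
Step 5: correct position 4: c_4 = r_4 − e = 1 − 3 ≡ 9 (mod 11). Hence c = [5, 0, 2, 9, 8].
  Check: interpolating c through the α_i gives m(x) = 6 + 9·x (degree < 2) with m(α_i) = c_i for every i, so c is indeed a codeword.


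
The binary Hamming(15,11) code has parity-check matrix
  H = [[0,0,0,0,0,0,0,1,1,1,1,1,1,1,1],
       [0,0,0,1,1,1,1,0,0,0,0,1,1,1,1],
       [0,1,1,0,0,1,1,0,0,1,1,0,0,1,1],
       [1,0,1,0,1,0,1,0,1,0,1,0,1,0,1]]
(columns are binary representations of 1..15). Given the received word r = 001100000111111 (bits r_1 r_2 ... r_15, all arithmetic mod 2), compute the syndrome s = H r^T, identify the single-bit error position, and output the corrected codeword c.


s = (0, 1, 1, 0)^T, error position = 6, corrected codeword c = 001101000111111

Compute s = H r^T mod 2 one row at a time:
  s_1 = 0 + 0 + 1 + 1 + 1 + 1 + 1 + 1 = 6 ≡ 0 (mod 2).
  s_2 = 1 + 0 + 0 + 0 + 1 + 1 + 1 + 1 = 5 ≡ 1 (mod 2).
  s_3 = 0 + 1 + 0 + 0 + 1 + 1 + 1 + 1 = 5 ≡ 1 (mod 2).
  s_4 = 0 + 1 + 0 + 0 + 0 + 1 + 1 + 1 = 4 ≡ 0 (mod 2).
s = (0, 1, 1, 0)^T — this equals column 6 of H (binary 0110), so error is at position 6.
Correct: flip bit 6 of r = 001100000111111 to get c = 001101000111111.


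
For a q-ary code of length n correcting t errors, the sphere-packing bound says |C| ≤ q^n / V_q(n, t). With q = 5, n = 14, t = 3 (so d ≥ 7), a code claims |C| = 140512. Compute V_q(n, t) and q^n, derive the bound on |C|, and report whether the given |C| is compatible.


V_q(n, t) = 24809, q^n = 6103515625, Hamming bound = 246020, |C| = 140512 ≤ bound (satisfied).

Step 1: Compute V_q(n, t) = Σ_{j=0}^3 C(n, j) (q−1)^j.
  j = 0: C(14,0)·(4)^0 = 1·1 = 1.
  j = 1: C(14,1)·(4)^1 = 14·4 = 56.
  j = 2: C(14,2)·(4)^2 = 91·16 = 1456.
  j = 3: C(14,3)·(4)^3 = 364·64 = 23296.
  V_q(n, t) = 1 + 56 + 1456 + 23296 = 24809.
Step 2: q^n = 5^14 = 6103515625.
Step 3: Hamming bound ⌊q^n / V_q(n,t)⌋ = ⌊6103515625/24809⌋ = 246020.
Step 4: Compare |C| = 140512 to 246020: satisfied.
The claimed |C| lies below the Hamming bound.


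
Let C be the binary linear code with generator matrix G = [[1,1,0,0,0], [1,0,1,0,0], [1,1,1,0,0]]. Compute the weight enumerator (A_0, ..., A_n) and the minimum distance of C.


Weight distribution: A_0 = 1, A_1 = 3, A_2 = 3, A_3 = 1. Minimum distance d = 1.

Enumerate all 2^3 = 8 messages m ∈ F_2^3.
For each, compute codeword c = mG in F_2^5, then tally its weight.
  m = 000 → c = 00000, weight = 0.
  m = 100 → c = 11000, weight = 2.
  m = 010 → c = 10100, weight = 2.
  m = 110 → c = 01100, weight = 2.
  m = 001 → c = 11100, weight = 3.
  m = 101 → c = 00100, weight = 1.
  m = 011 → c = 01000, weight = 1.
  m = 111 → c = 10000, weight = 1.
Tally weights:
  weight 0: 1 codewords.
  weight 1: 3 codewords.
  weight 2: 3 codewords.
  weight 3: 1 codewords.
Minimum distance d = smallest w > 0 with A_w > 0 = 1.
Sanity: Σ A_w = 8 = 2^3 = 8 ✓.


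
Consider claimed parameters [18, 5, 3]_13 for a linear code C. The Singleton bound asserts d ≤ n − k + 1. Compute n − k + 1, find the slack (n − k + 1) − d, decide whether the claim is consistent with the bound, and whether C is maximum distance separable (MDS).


Singleton RHS = n − k + 1 = 14, slack = 11, bound satisfied, not MDS.

Singleton bound: d ≤ n − k + 1.
Here n = 18, k = 5, so n − k + 1 = 14.
Given d = 3, check d ≤ 14: YES.
Slack = (n − k + 1) − d = 11.
The code is NOT MDS (slack = 11 > 0).
Description: the claimed parameters are [18, 5, 3]_13; such a code would be non-MDS.


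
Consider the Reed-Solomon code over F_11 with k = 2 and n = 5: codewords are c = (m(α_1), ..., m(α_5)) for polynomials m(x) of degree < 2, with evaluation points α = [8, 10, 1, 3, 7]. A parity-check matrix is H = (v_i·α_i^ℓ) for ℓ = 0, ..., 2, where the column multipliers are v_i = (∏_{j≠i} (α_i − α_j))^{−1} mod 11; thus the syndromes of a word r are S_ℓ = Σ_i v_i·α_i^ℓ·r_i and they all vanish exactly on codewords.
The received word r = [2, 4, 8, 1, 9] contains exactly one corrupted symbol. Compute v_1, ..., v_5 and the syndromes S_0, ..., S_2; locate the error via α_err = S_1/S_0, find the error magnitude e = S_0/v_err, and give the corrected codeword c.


S = (5, 7, 1), error at position 1, error magnitude e = 2, c = [0, 4, 8, 1, 9].

Step 1: column multipliers v_i = (∏_{j≠i}(α_i − α_j))^{−1} mod 11.
  i = 1 (α = 8): (8−10)(8−1)(8−3)(8−7) = (−2)·7·5·1 = −70 ≡ 7, so v_1 = 7^{−1} = 8 (mod 11).
  i = 2 (α = 10): (10−8)(10−1)(10−3)(10−7) = 2·9·7·3 = 378 ≡ 4, so v_2 = 4^{−1} = 3 (mod 11).
  i = 3 (α = 1): (1−8)(1−10)(1−3)(1−7) = (−7)·(−9)·(−2)·(−6) = 756 ≡ 8, so v_3 = 8^{−1} = 7 (mod 11).
  i = 4 (α = 3): (3−8)(3−10)(3−1)(3−7) = (−5)·(−7)·2·(−4) = −280 ≡ 6, so v_4 = 6^{−1} = 2 (mod 11).
  i = 5 (α = 7): (7−8)(7−10)(7−1)(7−3) = (−1)·(−3)·6·4 = 72 ≡ 6, so v_5 = 6^{−1} = 2 (mod 11).
  v = [8, 3, 7, 2, 2].
Step 2: syndromes of r = [2, 4, 8, 1, 9] (all sums mod 11).
  S_0 = Σ v_i r_i = 8·2 + 3·4 + 7·8 + 2·1 + 2·9 = 104 ≡ 5.
  S_1 = Σ v_i α_i r_i = 8·8·2 + 3·10·4 + 7·1·8 + 2·3·1 + 2·7·9 = 436 ≡ 7.
  α_i^2 mod 11 = [9, 1, 1, 9, 5].
  S_2 = Σ v_i α_i^2 r_i = 8·9·2 + 3·1·4 + 7·1·8 + 2·9·1 + 2·5·9 = 320 ≡ 1.
  S = (5, 7, 1) ≠ 0, so r is not a codeword (an error is present).
Step 3: locate the error. For a single error e at position i, S_ℓ = v_i·e·α_i^ℓ, so α_err = S_1/S_0.
  S_0^{−1} = 5^{−1} = 9 (mod 11), so α_err = 7·9 = 63 ≡ 8 = α_1. Error position i = 1.
  Consistency check: S_2/S_1 = 1·8 = 8 ≡ 8 = α_err ✓ (single-error assumption holds).
Step 4: error magnitude e = S_0/v_1 = S_0·∏_{j≠1}(α_1 − α_j) = 5·7 = 35 ≡ 2 (mod 11).
Step 5: correct position 1: c_1 = r_1 − e = 2 − 2 ≡ 0 (mod 11). Hence c = [0, 4, 8, 1, 9].
  Check: interpolating c through the α_i gives m(x) = 6 + 2·x (degree < 2) with m(α_i) = c_i for every i, so c is indeed a codeword.


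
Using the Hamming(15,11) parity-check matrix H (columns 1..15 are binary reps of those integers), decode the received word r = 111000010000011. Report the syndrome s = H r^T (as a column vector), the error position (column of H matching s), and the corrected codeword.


s = (1, 0, 0, 1)^T, error position = 9, corrected codeword c = 111000011000011

Compute s = H r^T mod 2 one row at a time:
  s_1 = 1 + 0 + 0 + 0 + 0 + 0 + 1 + 1 = 3 ≡ 1 (mod 2).
  s_2 = 0 + 0 + 0 + 0 + 0 + 0 + 1 + 1 = 2 ≡ 0 (mod 2).
  s_3 = 1 + 1 + 0 + 0 + 0 + 0 + 1 + 1 = 4 ≡ 0 (mod 2).
  s_4 = 1 + 1 + 0 + 0 + 0 + 0 + 0 + 1 = 3 ≡ 1 (mod 2).
s = (1, 0, 0, 1)^T — this equals column 9 of H (binary 1001), so error is at position 9.
Correct: flip bit 9 of r = 111000010000011 to get c = 111000011000011.


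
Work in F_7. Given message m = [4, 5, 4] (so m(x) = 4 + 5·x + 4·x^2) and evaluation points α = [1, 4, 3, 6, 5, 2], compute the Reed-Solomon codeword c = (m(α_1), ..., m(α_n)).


c = [6, 4, 6, 3, 3, 2]

Message polynomial: m(x) = 4 + 5·x + 4·x^2 (mod 7).
For each evaluation point α_i, compute m(α_i) mod 7:
  α_1 = 1: Horner steps 4 → 2 → 6, so m(1) = 6.
  α_2 = 4: Horner steps 4 → 0 → 4, so m(4) = 4.
  α_3 = 3: Horner steps 4 → 3 → 6, so m(3) = 6.
  α_4 = 6: Horner steps 4 → 1 → 3, so m(6) = 3.
  α_5 = 5: Horner steps 4 → 4 → 3, so m(5) = 3.
  α_6 = 2: Horner steps 4 → 6 → 2, so m(2) = 2.
Codeword c = [6, 4, 6, 3, 3, 2] ∈ F_7^6.


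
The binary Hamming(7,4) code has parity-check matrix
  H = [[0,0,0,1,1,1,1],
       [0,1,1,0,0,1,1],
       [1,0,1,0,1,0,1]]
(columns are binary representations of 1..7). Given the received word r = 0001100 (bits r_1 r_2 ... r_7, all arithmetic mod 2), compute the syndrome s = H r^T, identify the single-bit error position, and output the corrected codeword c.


s = (0, 0, 1)^T, error position = 1, corrected codeword c = 1001100

Compute s = H r^T mod 2 one row at a time:
  s_1 = 1 + 1 + 0 + 0 = 2 ≡ 0 (mod 2).
  s_2 = 0 + 0 + 0 + 0 = 0 ≡ 0 (mod 2).
  s_3 = 0 + 0 + 1 + 0 = 1 ≡ 1 (mod 2).
s = (0, 0, 1)^T — this equals column 1 of H (binary 001), so error is at position 1.
Correct: flip bit 1 of r = 0001100 to get c = 1001100.


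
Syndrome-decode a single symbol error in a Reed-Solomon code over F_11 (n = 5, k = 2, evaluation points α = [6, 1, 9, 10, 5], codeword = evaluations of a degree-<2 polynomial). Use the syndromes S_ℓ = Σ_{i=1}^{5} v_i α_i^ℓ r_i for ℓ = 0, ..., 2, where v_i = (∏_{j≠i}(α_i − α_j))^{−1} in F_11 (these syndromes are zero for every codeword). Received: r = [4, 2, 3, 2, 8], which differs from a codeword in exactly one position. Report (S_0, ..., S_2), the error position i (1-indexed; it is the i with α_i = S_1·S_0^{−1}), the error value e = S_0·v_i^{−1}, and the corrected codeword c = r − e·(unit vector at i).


S = (9, 2, 9), error at position 4, error magnitude e = 3, c = [4, 2, 3, 10, 8].

Step 1: column multipliers v_i = (∏_{j≠i}(α_i − α_j))^{−1} mod 11.
  i = 1 (α = 6): (6−1)(6−9)(6−10)(6−5) = 5·(−3)·(−4)·1 = 60 ≡ 5, so v_1 = 5^{−1} = 9 (mod 11).
  i = 2 (α = 1): (1−6)(1−9)(1−10)(1−5) = (−5)·(−8)·(−9)·(−4) = 1440 ≡ 10, so v_2 = 10^{−1} = 10 (mod 11).
  i = 3 (α = 9): (9−6)(9−1)(9−10)(9−5) = 3·8·(−1)·4 = −96 ≡ 3, so v_3 = 3^{−1} = 4 (mod 11).
  i = 4 (α = 10): (10−6)(10−1)(10−9)(10−5) = 4·9·1·5 = 180 ≡ 4, so v_4 = 4^{−1} = 3 (mod 11).
  i = 5 (α = 5): (5−6)(5−1)(5−9)(5−10) = (−1)·4·(−4)·(−5) = −80 ≡ 8, so v_5 = 8^{−1} = 7 (mod 11).
  v = [9, 10, 4, 3, 7].
Step 2: syndromes of r = [4, 2, 3, 2, 8] (all sums mod 11).
  S_0 = Σ v_i r_i = 9·4 + 10·2 + 4·3 + 3·2 + 7·8 = 130 ≡ 9.
  S_1 = Σ v_i α_i r_i = 9·6·4 + 10·1·2 + 4·9·3 + 3·10·2 + 7·5·8 = 684 ≡ 2.
  α_i^2 mod 11 = [3, 1, 4, 1, 3].
  S_2 = Σ v_i α_i^2 r_i = 9·3·4 + 10·1·2 + 4·4·3 + 3·1·2 + 7·3·8 = 350 ≡ 9.
  S = (9, 2, 9) ≠ 0, so r is not a codeword (an error is present).
Step 3: locate the error. For a single error e at position i, S_ℓ = v_i·e·α_i^ℓ, so α_err = S_1/S_0.
  S_0^{−1} = 9^{−1} = 5 (mod 11), so α_err = 2·5 = 10 ≡ 10 = α_4. Error position i = 4.
  Consistency check: S_2/S_1 = 9·6 = 54 ≡ 10 = α_err ✓ (single-error assumption holds).
Step 4: error magnitude e = S_0/v_4 = S_0·∏_{j≠4}(α_4 − α_j) = 9·4 = 36 ≡ 3 (mod 11).
Step 5: correct position 4: c_4 = r_4 − e = 2 − 3 ≡ 10 (mod 11). Hence c = [4, 2, 3, 10, 8].
  Check: interpolating c through the α_i gives m(x) = 6 + 7·x (degree < 2) with m(α_i) = c_i for every i, so c is indeed a codeword.


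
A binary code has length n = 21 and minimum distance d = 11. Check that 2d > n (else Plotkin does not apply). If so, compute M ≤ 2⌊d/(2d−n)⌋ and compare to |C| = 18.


Plotkin bound M ≤ 22; given |C| = 18 ≤ bound (satisfied).

Check applicability: 2d = 22, n = 21.
2d − n = 1 > 0, so Plotkin applies.
Compute d/(2d−n) = 11/1 ≈ 11.0000.
⌊d/(2d−n)⌋ = 11.
Plotkin bound: M ≤ 2·11 = 22.
Given |C| = 18, check: satisfied.
This |C| is below the Plotkin bound.


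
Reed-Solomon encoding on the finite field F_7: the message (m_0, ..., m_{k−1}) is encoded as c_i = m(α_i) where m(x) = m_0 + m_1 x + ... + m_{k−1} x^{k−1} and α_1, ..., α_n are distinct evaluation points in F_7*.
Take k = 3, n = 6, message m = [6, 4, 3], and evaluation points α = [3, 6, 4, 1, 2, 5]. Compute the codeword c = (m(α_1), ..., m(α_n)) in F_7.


c = [3, 5, 0, 6, 5, 3]

Message polynomial: m(x) = 6 + 4·x + 3·x^2 (mod 7).
For each evaluation point α_i, compute m(α_i) mod 7:
  α_1 = 3: Horner steps 3 → 6 → 3, so m(3) = 3.
  α_2 = 6: Horner steps 3 → 1 → 5, so m(6) = 5.
  α_3 = 4: Horner steps 3 → 2 → 0, so m(4) = 0.
  α_4 = 1: Horner steps 3 → 0 → 6, so m(1) = 6.
  α_5 = 2: Horner steps 3 → 3 → 5, so m(2) = 5.
  α_6 = 5: Horner steps 3 → 5 → 3, so m(5) = 3.
Codeword c = [3, 5, 0, 6, 5, 3] ∈ F_7^6.


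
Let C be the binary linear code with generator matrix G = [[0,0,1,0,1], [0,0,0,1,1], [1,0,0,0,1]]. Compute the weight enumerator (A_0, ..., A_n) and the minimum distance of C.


Weight distribution: A_0 = 1, A_2 = 6, A_4 = 1. Minimum distance d = 2.

Enumerate all 2^3 = 8 messages m ∈ F_2^3.
For each, compute codeword c = mG in F_2^5, then tally its weight.
  m = 000 → c = 00000, weight = 0.
  m = 100 → c = 00101, weight = 2.
  m = 010 → c = 00011, weight = 2.
  m = 110 → c = 00110, weight = 2.
  m = 001 → c = 10001, weight = 2.
  m = 101 → c = 10100, weight = 2.
  m = 011 → c = 10010, weight = 2.
  m = 111 → c = 10111, weight = 4.
Tally weights:
  weight 0: 1 codewords.
  weight 2: 6 codewords.
  weight 4: 1 codewords.
Minimum distance d = smallest w > 0 with A_w > 0 = 2.
Sanity: Σ A_w = 8 = 2^3 = 8 ✓.


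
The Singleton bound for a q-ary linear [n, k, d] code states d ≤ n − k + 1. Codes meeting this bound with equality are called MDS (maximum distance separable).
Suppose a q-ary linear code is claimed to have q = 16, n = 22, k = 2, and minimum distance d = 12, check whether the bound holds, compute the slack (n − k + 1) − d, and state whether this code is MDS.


Singleton RHS = n − k + 1 = 21, slack = 9, bound satisfied, not MDS.

Singleton bound: d ≤ n − k + 1.
Here n = 22, k = 2, so n − k + 1 = 21.
Given d = 12, check d ≤ 21: YES.
Slack = (n − k + 1) − d = 9.
The code is NOT MDS (slack = 9 > 0).
Description: the claimed parameters are [22, 2, 12]_16; such a code would be non-MDS.


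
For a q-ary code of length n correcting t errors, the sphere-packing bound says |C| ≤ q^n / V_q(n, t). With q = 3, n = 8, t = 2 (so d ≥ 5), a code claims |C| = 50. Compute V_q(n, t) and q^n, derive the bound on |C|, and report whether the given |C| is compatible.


V_q(n, t) = 129, q^n = 6561, Hamming bound = 50, |C| = 50 ≤ bound (satisfied).

Step 1: Compute V_q(n, t) = Σ_{j=0}^2 C(n, j) (q−1)^j.
  j = 0: C(8,0)·(2)^0 = 1·1 = 1.
  j = 1: C(8,1)·(2)^1 = 8·2 = 16.
  j = 2: C(8,2)·(2)^2 = 28·4 = 112.
  V_q(n, t) = 1 + 16 + 112 = 129.
Step 2: q^n = 3^8 = 6561.
Step 3: Hamming bound ⌊q^n / V_q(n,t)⌋ = ⌊6561/129⌋ = 50.
Step 4: Compare |C| = 50 to 50: satisfied.
The claimed |C| lies at the Hamming bound (tight).


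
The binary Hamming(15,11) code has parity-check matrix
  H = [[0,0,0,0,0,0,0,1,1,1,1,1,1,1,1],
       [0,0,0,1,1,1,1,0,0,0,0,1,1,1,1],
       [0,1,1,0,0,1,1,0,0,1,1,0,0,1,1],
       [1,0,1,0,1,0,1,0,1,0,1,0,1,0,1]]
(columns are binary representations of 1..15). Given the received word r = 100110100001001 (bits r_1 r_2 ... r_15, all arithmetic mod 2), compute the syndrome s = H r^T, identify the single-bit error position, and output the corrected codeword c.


s = (0, 1, 0, 0)^T, error position = 4, corrected codeword c = 100010100001001

Compute s = H r^T mod 2 one row at a time:
  s_1 = 0 + 0 + 0 + 0 + 1 + 0 + 0 + 1 = 2 ≡ 0 (mod 2).
  s_2 = 1 + 1 + 0 + 1 + 1 + 0 + 0 + 1 = 5 ≡ 1 (mod 2).
  s_3 = 0 + 0 + 0 + 1 + 0 + 0 + 0 + 1 = 2 ≡ 0 (mod 2).
  s_4 = 1 + 0 + 1 + 1 + 0 + 0 + 0 + 1 = 4 ≡ 0 (mod 2).
s = (0, 1, 0, 0)^T — this equals column 4 of H (binary 0100), so error is at position 4.
Correct: flip bit 4 of r = 100110100001001 to get c = 100010100001001.


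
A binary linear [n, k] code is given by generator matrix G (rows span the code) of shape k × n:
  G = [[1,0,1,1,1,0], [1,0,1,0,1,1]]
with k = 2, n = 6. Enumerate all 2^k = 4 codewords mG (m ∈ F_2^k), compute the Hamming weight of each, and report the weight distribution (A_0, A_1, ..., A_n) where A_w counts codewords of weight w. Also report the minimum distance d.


Weight distribution: A_0 = 1, A_2 = 1, A_4 = 2. Minimum distance d = 2.

Enumerate all 2^2 = 4 messages m ∈ F_2^2.
For each, compute codeword c = mG in F_2^6, then tally its weight.
  m = 00 → c = 000000, weight = 0.
  m = 10 → c = 101110, weight = 4.
  m = 01 → c = 101011, weight = 4.
  m = 11 → c = 000101, weight = 2.
Tally weights:
  weight 0: 1 codewords.
  weight 2: 1 codewords.
  weight 4: 2 codewords.
Minimum distance d = smallest w > 0 with A_w > 0 = 2.
Sanity: Σ A_w = 4 = 2^2 = 4 ✓.


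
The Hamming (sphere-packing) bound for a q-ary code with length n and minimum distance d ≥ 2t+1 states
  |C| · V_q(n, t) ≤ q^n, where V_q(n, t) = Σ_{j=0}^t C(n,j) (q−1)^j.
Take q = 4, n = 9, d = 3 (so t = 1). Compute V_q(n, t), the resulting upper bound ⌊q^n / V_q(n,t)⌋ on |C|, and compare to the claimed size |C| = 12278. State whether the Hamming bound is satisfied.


V_q(n, t) = 28, q^n = 262144, Hamming bound = 9362, |C| = 12278 > bound (violated).

Step 1: Compute V_q(n, t) = Σ_{j=0}^1 C(n, j) (q−1)^j.
  j = 0: C(9,0)·(3)^0 = 1·1 = 1.
  j = 1: C(9,1)·(3)^1 = 9·3 = 27.
  V_q(n, t) = 1 + 27 = 28.
Step 2: q^n = 4^9 = 262144.
Step 3: Hamming bound ⌊q^n / V_q(n,t)⌋ = ⌊262144/28⌋ = 9362.
Step 4: Compare |C| = 12278 to 9362: violated.
The claimed |C| lies above the Hamming bound, so no 4-ary code of length 9 with d ≥ 3 can have 12278 codewords.


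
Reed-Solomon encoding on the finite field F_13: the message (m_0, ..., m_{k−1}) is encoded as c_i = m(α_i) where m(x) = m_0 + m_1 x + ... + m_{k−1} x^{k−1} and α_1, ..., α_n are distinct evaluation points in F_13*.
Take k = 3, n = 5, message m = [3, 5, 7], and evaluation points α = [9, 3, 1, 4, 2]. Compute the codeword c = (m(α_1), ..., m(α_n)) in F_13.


c = [4, 3, 2, 5, 2]

Message polynomial: m(x) = 3 + 5·x + 7·x^2 (mod 13).
For each evaluation point α_i, compute m(α_i) mod 13:
  α_1 = 9: Horner steps 7 → 3 → 4, so m(9) = 4.
  α_2 = 3: Horner steps 7 → 0 → 3, so m(3) = 3.
  α_3 = 1: Horner steps 7 → 12 → 2, so m(1) = 2.
  α_4 = 4: Horner steps 7 → 7 → 5, so m(4) = 5.
  α_5 = 2: Horner steps 7 → 6 → 2, so m(2) = 2.
Codeword c = [4, 3, 2, 5, 2] ∈ F_13^5.


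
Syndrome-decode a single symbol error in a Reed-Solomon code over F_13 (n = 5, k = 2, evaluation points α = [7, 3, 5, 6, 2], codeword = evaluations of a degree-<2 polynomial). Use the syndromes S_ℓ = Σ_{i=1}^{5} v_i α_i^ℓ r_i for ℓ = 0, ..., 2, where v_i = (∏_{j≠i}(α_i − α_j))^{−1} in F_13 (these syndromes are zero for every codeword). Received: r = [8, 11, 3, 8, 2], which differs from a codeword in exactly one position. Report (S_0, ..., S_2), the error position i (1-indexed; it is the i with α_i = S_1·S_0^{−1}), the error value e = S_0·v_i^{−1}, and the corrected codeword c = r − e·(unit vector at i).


S = (9, 2, 12), error at position 4, error magnitude e = 9, c = [8, 11, 3, 12, 2].

Step 1: column multipliers v_i = (∏_{j≠i}(α_i − α_j))^{−1} mod 13.
  i = 1 (α = 7): (7−3)(7−5)(7−6)(7−2) = 4·2·1·5 = 40 ≡ 1, so v_1 = 1^{−1} = 1 (mod 13).
  i = 2 (α = 3): (3−7)(3−5)(3−6)(3−2) = (−4)·(−2)·(−3)·1 = −24 ≡ 2, so v_2 = 2^{−1} = 7 (mod 13).
  i = 3 (α = 5): (5−7)(5−3)(5−6)(5−2) = (−2)·2·(−1)·3 = 12 ≡ 12, so v_3 = 12^{−1} = 12 (mod 13).
  i = 4 (α = 6): (6−7)(6−3)(6−5)(6−2) = (−1)·3·1·4 = −12 ≡ 1, so v_4 = 1^{−1} = 1 (mod 13).
  i = 5 (α = 2): (2−7)(2−3)(2−5)(2−6) = (−5)·(−1)·(−3)·(−4) = 60 ≡ 8, so v_5 = 8^{−1} = 5 (mod 13).
  v = [1, 7, 12, 1, 5].
Step 2: syndromes of r = [8, 11, 3, 8, 2] (all sums mod 13).
  S_0 = Σ v_i r_i = 1·8 + 7·11 + 12·3 + 1·8 + 5·2 = 139 ≡ 9.
  S_1 = Σ v_i α_i r_i = 1·7·8 + 7·3·11 + 12·5·3 + 1·6·8 + 5·2·2 = 535 ≡ 2.
  α_i^2 mod 13 = [10, 9, 12, 10, 4].
  S_2 = Σ v_i α_i^2 r_i = 1·10·8 + 7·9·11 + 12·12·3 + 1·10·8 + 5·4·2 = 1325 ≡ 12.
  S = (9, 2, 12) ≠ 0, so r is not a codeword (an error is present).
Step 3: locate the error. For a single error e at position i, S_ℓ = v_i·e·α_i^ℓ, so α_err = S_1/S_0.
  S_0^{−1} = 9^{−1} = 3 (mod 13), so α_err = 2·3 = 6 ≡ 6 = α_4. Error position i = 4.
  Consistency check: S_2/S_1 = 12·7 = 84 ≡ 6 = α_err ✓ (single-error assumption holds).
Step 4: error magnitude e = S_0/v_4 = S_0·∏_{j≠4}(α_4 − α_j) = 9·1 = 9 ≡ 9 (mod 13).
Step 5: correct position 4: c_4 = r_4 − e = 8 − 9 ≡ 12 (mod 13). Hence c = [8, 11, 3, 12, 2].
  Check: interpolating c through the α_i gives m(x) = 10 + 9·x (degree < 2) with m(α_i) = c_i for every i, so c is indeed a codeword.


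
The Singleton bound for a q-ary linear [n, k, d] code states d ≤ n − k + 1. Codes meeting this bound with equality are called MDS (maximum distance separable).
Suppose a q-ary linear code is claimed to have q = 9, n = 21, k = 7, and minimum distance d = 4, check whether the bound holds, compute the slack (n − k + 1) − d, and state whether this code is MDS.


Singleton RHS = n − k + 1 = 15, slack = 11, bound satisfied, not MDS.

Singleton bound: d ≤ n − k + 1.
Here n = 21, k = 7, so n − k + 1 = 15.
Given d = 4, check d ≤ 15: YES.
Slack = (n − k + 1) − d = 11.
The code is NOT MDS (slack = 11 > 0).
Description: the claimed parameters are [21, 7, 4]_9; such a code would be non-MDS.


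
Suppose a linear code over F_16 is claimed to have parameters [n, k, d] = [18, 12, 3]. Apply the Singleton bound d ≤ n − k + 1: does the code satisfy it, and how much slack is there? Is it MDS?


Singleton RHS = n − k + 1 = 7, slack = 4, bound satisfied, not MDS.

Singleton bound: d ≤ n − k + 1.
Here n = 18, k = 12, so n − k + 1 = 7.
Given d = 3, check d ≤ 7: YES.
Slack = (n − k + 1) − d = 4.
The code is NOT MDS (slack = 4 > 0).
Description: the claimed parameters are [18, 12, 3]_16; such a code would be non-MDS.


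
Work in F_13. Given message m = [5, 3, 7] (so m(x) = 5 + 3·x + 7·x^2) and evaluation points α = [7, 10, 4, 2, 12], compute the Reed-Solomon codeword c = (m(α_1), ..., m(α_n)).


c = [5, 7, 12, 0, 9]

Message polynomial: m(x) = 5 + 3·x + 7·x^2 (mod 13).
For each evaluation point α_i, compute m(α_i) mod 13:
  α_1 = 7: Horner steps 7 → 0 → 5, so m(7) = 5.
  α_2 = 10: Horner steps 7 → 8 → 7, so m(10) = 7.
  α_3 = 4: Horner steps 7 → 5 → 12, so m(4) = 12.
  α_4 = 2: Horner steps 7 → 4 → 0, so m(2) = 0.
  α_5 = 12: Horner steps 7 → 9 → 9, so m(12) = 9.
Codeword c = [5, 7, 12, 0, 9] ∈ F_13^5.


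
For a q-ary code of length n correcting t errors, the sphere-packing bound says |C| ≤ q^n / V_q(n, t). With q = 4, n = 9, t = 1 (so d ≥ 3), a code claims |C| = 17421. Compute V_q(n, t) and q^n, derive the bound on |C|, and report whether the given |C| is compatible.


V_q(n, t) = 28, q^n = 262144, Hamming bound = 9362, |C| = 17421 > bound (violated).

Step 1: Compute V_q(n, t) = Σ_{j=0}^1 C(n, j) (q−1)^j.
  j = 0: C(9,0)·(3)^0 = 1·1 = 1.
  j = 1: C(9,1)·(3)^1 = 9·3 = 27.
  V_q(n, t) = 1 + 27 = 28.
Step 2: q^n = 4^9 = 262144.
Step 3: Hamming bound ⌊q^n / V_q(n,t)⌋ = ⌊262144/28⌋ = 9362.
Step 4: Compare |C| = 17421 to 9362: violated.
The claimed |C| lies above the Hamming bound, so no 4-ary code of length 9 with d ≥ 3 can have 17421 codewords.


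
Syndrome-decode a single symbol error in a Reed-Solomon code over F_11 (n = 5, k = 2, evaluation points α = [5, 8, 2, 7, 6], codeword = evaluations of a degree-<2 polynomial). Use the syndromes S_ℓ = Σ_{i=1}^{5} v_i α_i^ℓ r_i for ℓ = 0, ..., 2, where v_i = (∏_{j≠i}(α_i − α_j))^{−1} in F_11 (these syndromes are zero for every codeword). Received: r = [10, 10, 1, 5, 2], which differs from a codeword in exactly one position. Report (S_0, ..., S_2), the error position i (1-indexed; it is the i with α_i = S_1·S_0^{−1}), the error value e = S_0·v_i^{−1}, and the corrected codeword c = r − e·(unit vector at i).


S = (8, 9, 6), error at position 2, error magnitude e = 2, c = [10, 8, 1, 5, 2].

Step 1: column multipliers v_i = (∏_{j≠i}(α_i − α_j))^{−1} mod 11.
  i = 1 (α = 5): (5−8)(5−2)(5−7)(5−6) = (−3)·3·(−2)·(−1) = −18 ≡ 4, so v_1 = 4^{−1} = 3 (mod 11).
  i = 2 (α = 8): (8−5)(8−2)(8−7)(8−6) = 3·6·1·2 = 36 ≡ 3, so v_2 = 3^{−1} = 4 (mod 11).
  i = 3 (α = 2): (2−5)(2−8)(2−7)(2−6) = (−3)·(−6)·(−5)·(−4) = 360 ≡ 8, so v_3 = 8^{−1} = 7 (mod 11).
  i = 4 (α = 7): (7−5)(7−8)(7−2)(7−6) = 2·(−1)·5·1 = −10 ≡ 1, so v_4 = 1^{−1} = 1 (mod 11).
  i = 5 (α = 6): (6−5)(6−8)(6−2)(6−7) = 1·(−2)·4·(−1) = 8 ≡ 8, so v_5 = 8^{−1} = 7 (mod 11).
  v = [3, 4, 7, 1, 7].
Step 2: syndromes of r = [10, 10, 1, 5, 2] (all sums mod 11).
  S_0 = Σ v_i r_i = 3·10 + 4·10 + 7·1 + 1·5 + 7·2 = 96 ≡ 8.
  S_1 = Σ v_i α_i r_i = 3·5·10 + 4·8·10 + 7·2·1 + 1·7·5 + 7·6·2 = 603 ≡ 9.
  α_i^2 mod 11 = [3, 9, 4, 5, 3].
  S_2 = Σ v_i α_i^2 r_i = 3·3·10 + 4·9·10 + 7·4·1 + 1·5·5 + 7·3·2 = 545 ≡ 6.
  S = (8, 9, 6) ≠ 0, so r is not a codeword (an error is present).
Step 3: locate the error. For a single error e at position i, S_ℓ = v_i·e·α_i^ℓ, so α_err = S_1/S_0.
  S_0^{−1} = 8^{−1} = 7 (mod 11), so α_err = 9·7 = 63 ≡ 8 = α_2. Error position i = 2.
  Consistency check: S_2/S_1 = 6·5 = 30 ≡ 8 = α_err ✓ (single-error assumption holds).
Step 4: error magnitude e = S_0/v_2 = S_0·∏_{j≠2}(α_2 − α_j) = 8·3 = 24 ≡ 2 (mod 11).
Step 5: correct position 2: c_2 = r_2 − e = 10 − 2 ≡ 8 (mod 11). Hence c = [10, 8, 1, 5, 2].
  Check: interpolating c through the α_i gives m(x) = 6 + 3·x (degree < 2) with m(α_i) = c_i for every i, so c is indeed a codeword.
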